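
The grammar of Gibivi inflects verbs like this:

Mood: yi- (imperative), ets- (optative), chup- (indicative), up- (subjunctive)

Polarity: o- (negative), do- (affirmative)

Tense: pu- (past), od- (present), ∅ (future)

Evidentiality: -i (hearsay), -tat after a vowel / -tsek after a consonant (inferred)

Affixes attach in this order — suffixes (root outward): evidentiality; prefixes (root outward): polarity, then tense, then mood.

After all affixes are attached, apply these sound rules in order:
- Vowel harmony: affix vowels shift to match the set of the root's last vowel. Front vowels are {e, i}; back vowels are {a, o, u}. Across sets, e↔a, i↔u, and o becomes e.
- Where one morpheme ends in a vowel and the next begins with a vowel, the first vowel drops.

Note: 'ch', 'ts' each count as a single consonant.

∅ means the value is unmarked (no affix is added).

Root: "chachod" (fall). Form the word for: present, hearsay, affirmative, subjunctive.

upoddochachodu

Attach polarity affirmative do- → dochachod.
Attach evidentiality hearsay -i → dochachodi.
Attach tense present od- → oddochachodi.
Attach mood subjunctive up- → upoddochachodi.
Apply vowel harmony: upoddochachodi → upoddochachodu.
Vowel deletion: no change.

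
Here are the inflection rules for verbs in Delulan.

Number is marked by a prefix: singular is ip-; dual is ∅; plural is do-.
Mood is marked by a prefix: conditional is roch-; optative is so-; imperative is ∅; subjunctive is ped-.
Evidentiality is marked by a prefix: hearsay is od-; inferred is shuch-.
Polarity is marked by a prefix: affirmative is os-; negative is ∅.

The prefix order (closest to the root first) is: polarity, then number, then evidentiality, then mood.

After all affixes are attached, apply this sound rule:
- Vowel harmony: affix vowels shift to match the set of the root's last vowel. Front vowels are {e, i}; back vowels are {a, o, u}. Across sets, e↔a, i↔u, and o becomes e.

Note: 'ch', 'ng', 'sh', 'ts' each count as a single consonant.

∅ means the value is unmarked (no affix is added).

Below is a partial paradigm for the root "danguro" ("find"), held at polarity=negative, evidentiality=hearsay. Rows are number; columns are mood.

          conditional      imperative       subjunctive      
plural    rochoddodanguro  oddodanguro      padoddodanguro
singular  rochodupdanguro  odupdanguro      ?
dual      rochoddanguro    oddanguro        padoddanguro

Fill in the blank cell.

polarity = negative: zero marking, form stays danguro.
Attach number singular ip- → ipdanguro.
Attach evidentiality hearsay od- → odipdanguro.
Attach mood subjunctive ped- → pedodipdanguro.
Apply vowel harmony: pedodipdanguro → padodupdanguro.

padodupdanguro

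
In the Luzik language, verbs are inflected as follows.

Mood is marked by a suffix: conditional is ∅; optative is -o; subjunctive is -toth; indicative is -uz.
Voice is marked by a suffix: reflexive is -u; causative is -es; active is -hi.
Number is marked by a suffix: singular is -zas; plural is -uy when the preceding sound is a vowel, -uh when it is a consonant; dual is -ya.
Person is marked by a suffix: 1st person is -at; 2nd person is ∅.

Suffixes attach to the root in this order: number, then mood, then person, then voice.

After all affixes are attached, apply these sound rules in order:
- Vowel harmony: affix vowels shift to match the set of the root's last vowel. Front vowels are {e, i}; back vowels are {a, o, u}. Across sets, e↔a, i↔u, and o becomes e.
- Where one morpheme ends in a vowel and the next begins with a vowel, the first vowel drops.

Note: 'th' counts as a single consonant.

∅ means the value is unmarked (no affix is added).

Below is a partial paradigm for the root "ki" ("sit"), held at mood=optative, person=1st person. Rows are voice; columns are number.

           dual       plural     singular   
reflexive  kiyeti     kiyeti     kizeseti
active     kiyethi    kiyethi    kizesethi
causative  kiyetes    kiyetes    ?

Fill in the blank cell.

Attach number singular -zas → kizas.
Attach mood optative -o → kizaso.
Attach person 1st person -at → kizasoat.
Attach voice causative -es → kizasoates.
Apply vowel harmony: kizasoates → kizeseetes.
Apply vowel deletion: kizeseetes → kizesetes.

kizesetes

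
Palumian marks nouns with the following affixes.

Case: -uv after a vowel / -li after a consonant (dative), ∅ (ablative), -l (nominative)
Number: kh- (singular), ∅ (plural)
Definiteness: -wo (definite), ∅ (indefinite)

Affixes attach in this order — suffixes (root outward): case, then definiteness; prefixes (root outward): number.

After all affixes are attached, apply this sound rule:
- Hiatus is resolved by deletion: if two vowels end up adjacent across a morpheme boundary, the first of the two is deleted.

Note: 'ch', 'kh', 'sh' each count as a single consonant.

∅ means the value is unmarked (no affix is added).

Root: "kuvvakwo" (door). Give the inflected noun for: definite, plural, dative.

Attach case dative -uv (after vowel 'o') → kuvvakwouv.
Attach definiteness definite -wo → kuvvakwouvwo.
number = plural: zero marking, form stays kuvvakwouvwo.
Apply vowel deletion: kuvvakwouvwo → kuvvakwuvwo.

kuvvakwuvwo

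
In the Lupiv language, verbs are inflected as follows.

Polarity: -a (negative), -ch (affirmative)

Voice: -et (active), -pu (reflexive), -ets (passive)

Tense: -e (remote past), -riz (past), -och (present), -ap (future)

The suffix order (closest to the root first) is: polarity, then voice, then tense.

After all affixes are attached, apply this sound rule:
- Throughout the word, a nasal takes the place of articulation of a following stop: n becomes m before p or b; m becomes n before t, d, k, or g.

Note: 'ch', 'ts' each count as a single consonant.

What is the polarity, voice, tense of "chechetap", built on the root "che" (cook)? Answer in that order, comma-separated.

Segment: che-ch-et-ap.
polarity: -ch → affirmative.
voice: -et → active.
tense: -ap → future.

affirmative, active, future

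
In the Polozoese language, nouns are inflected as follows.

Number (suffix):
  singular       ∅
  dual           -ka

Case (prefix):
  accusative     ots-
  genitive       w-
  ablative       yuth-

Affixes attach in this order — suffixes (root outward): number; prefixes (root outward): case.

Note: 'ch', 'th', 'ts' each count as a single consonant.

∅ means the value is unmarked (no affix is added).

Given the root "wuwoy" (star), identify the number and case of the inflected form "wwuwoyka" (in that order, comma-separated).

dual, genitive

Segment: w-wuwoy-ka.
number: -ka → dual.
case: w- → genitive.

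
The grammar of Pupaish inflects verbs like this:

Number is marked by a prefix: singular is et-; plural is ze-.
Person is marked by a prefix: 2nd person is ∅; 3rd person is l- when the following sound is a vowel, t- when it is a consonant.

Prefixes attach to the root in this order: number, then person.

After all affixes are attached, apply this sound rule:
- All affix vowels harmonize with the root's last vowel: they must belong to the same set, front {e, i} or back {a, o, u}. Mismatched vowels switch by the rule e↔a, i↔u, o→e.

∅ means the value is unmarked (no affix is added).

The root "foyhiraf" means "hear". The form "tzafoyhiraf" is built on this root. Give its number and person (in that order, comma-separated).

plural, 3rd person

Segment: t-ze-foyhiraf.
number: ze- → plural.
person: l/t- → 3rd person.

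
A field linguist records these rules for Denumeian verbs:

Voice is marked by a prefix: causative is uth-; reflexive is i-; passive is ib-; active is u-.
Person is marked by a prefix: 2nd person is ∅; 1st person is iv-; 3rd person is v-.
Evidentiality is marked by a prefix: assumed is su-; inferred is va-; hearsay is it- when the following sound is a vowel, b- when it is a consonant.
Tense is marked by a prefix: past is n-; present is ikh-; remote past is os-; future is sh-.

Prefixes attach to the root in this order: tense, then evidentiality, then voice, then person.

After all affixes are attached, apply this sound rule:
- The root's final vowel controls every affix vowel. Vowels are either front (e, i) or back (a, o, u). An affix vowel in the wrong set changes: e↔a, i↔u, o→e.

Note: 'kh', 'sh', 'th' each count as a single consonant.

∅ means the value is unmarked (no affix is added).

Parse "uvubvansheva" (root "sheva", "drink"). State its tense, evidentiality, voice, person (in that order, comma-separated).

past, inferred, passive, 1st person

Segment: iv-ib-va-n-sheva.
tense: n- → past.
evidentiality: va- → inferred.
voice: ib- → passive.
person: iv- → 1st person.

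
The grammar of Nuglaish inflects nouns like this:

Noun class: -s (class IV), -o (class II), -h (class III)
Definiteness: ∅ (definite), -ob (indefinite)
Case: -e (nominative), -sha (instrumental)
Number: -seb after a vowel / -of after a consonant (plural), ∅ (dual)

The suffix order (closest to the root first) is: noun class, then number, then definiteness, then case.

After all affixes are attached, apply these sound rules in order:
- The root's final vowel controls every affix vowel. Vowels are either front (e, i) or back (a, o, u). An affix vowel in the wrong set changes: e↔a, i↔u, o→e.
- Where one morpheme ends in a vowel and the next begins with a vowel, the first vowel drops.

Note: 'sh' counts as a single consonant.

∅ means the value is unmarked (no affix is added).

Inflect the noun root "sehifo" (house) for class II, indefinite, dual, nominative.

sehifoba

Attach noun class class II -o → sehifoo.
number = dual: zero marking, form stays sehifoo.
Attach definiteness indefinite -ob → sehifooob.
Attach case nominative -e → sehifooobe.
Apply vowel harmony: sehifooobe → sehifoooba.
Apply vowel deletion: sehifoooba → sehifoba.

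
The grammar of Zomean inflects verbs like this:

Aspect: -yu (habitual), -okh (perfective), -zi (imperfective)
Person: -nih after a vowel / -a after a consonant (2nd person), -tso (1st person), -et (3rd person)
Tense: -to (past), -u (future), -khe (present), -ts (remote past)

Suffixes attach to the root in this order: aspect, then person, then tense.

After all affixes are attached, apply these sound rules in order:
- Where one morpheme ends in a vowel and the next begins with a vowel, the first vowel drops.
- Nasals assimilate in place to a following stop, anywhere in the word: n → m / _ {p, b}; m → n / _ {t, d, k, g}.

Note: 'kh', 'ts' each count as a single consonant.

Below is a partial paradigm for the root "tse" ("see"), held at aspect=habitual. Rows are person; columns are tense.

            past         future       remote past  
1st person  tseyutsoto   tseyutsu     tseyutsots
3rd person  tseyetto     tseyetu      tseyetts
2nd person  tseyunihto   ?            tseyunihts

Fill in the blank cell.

tseyunihu

Attach aspect habitual -yu → tseyu.
Attach person 2nd person -nih (after vowel 'u') → tseyunih.
Attach tense future -u → tseyunihu.
Vowel deletion: no change.
Nasal assimilation: no change.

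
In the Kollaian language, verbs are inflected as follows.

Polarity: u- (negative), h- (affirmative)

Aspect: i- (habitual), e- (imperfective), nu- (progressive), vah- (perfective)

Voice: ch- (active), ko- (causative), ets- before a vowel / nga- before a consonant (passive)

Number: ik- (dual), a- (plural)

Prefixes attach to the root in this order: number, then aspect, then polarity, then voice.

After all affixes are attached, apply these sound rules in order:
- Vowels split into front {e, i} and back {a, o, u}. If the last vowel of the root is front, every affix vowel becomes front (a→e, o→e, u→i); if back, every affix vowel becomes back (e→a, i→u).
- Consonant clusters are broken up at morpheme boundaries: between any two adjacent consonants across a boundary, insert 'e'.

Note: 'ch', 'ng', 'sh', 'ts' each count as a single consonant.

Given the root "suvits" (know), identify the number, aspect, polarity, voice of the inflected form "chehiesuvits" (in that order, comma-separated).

plural, habitual, affirmative, active

Segment: ch-h-i-a-suvits.
number: a- → plural.
aspect: i- → habitual.
polarity: h- → affirmative.
voice: ch- → active.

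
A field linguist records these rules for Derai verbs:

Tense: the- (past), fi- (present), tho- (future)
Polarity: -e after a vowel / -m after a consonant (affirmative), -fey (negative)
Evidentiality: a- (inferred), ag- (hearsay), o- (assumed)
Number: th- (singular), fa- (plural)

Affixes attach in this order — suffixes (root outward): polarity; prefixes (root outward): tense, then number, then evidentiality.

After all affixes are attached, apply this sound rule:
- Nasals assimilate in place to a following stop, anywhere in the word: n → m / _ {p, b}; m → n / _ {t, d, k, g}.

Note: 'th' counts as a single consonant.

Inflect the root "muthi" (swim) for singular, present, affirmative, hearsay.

Attach tense present fi- → fimuthi.
Attach number singular th- → thfimuthi.
Attach evidentiality hearsay ag- → agthfimuthi.
Attach polarity affirmative -e (after vowel 'i') → agthfimuthie.
Nasal assimilation: no change.

agthfimuthie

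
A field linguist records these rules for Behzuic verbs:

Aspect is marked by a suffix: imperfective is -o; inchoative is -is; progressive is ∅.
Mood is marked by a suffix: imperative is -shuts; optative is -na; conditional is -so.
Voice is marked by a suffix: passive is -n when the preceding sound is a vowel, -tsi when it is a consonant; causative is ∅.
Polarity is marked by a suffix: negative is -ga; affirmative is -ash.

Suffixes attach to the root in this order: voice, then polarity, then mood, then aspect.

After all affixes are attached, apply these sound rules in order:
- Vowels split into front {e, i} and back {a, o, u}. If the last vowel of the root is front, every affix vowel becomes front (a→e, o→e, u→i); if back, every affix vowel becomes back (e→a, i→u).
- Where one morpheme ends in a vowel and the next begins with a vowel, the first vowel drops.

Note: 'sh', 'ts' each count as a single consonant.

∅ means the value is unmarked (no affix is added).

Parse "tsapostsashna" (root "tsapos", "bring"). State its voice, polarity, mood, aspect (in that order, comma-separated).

Segment: tsapos-tsi-ash-na.
voice: -n/tsi → passive.
polarity: -ash → affirmative.
mood: -na → optative.
aspect: ∅ → progressive.

passive, affirmative, optative, progressive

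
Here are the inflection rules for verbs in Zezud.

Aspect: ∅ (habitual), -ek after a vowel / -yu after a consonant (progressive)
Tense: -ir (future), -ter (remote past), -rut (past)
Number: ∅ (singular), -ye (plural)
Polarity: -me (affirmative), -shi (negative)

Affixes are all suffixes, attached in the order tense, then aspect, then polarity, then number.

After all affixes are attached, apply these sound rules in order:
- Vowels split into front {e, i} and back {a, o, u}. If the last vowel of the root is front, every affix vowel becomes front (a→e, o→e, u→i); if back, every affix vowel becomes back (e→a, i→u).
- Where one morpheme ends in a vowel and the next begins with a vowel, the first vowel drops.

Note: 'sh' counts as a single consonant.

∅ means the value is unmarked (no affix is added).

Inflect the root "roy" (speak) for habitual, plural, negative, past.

royrutshuya

Attach tense past -rut → royrut.
aspect = habitual: zero marking, form stays royrut.
Attach polarity negative -shi → royrutshi.
Attach number plural -ye → royrutshiye.
Apply vowel harmony: royrutshiye → royrutshuya.
Vowel deletion: no change.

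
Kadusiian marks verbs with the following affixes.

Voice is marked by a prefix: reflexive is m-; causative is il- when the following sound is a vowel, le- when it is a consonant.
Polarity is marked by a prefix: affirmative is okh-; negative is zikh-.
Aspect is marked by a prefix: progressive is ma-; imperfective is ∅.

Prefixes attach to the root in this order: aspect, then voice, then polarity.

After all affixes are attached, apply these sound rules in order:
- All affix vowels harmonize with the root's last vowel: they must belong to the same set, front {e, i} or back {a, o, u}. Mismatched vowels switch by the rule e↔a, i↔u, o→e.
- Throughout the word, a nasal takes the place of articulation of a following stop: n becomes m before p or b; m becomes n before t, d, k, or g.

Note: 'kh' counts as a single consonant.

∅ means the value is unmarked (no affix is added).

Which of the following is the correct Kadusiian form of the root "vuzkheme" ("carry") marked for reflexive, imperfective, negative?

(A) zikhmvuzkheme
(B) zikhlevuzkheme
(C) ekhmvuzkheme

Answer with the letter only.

aspect = imperfective: zero marking, form stays vuzkheme.
Attach voice reflexive m- → mvuzkheme.
Attach polarity negative zikh- → zikhmvuzkheme.
Vowel harmony: no change.
Nasal assimilation: no change.
So the correct form is zikhmvuzkheme, option (A).
(B) zikhlevuzkheme is wrong: it uses causative instead of reflexive for voice.
(C) ekhmvuzkheme is wrong: it uses affirmative instead of negative for polarity.

A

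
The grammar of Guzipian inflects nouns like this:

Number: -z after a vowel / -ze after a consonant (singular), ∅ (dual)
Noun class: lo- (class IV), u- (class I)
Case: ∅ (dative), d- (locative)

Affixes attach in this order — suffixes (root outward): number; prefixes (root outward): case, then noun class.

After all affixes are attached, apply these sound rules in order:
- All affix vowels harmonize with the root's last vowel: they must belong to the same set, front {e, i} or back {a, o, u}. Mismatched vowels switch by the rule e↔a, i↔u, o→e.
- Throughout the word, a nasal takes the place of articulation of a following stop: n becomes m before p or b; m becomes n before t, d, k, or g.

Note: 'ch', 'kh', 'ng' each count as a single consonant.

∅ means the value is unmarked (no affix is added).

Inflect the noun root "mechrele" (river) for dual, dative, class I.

imechrele

case = dative: zero marking, form stays mechrele.
number = dual: zero marking, form stays mechrele.
Attach noun class class I u- → umechrele.
Apply vowel harmony: umechrele → imechrele.
Nasal assimilation: no change.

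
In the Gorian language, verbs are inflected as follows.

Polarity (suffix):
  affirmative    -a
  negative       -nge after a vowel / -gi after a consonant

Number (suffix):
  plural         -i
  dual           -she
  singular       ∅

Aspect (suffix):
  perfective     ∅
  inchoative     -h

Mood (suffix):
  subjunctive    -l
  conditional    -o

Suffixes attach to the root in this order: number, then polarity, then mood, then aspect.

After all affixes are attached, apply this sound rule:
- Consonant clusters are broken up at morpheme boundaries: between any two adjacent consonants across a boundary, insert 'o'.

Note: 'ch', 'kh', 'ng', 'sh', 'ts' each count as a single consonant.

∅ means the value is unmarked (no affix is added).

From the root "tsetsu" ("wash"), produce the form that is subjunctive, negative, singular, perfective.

tsetsungel

number = singular: zero marking, form stays tsetsu.
Attach polarity negative -nge (after vowel 'u') → tsetsunge.
Attach mood subjunctive -l → tsetsungel.
aspect = perfective: zero marking, form stays tsetsungel.
Epenthesis: no change.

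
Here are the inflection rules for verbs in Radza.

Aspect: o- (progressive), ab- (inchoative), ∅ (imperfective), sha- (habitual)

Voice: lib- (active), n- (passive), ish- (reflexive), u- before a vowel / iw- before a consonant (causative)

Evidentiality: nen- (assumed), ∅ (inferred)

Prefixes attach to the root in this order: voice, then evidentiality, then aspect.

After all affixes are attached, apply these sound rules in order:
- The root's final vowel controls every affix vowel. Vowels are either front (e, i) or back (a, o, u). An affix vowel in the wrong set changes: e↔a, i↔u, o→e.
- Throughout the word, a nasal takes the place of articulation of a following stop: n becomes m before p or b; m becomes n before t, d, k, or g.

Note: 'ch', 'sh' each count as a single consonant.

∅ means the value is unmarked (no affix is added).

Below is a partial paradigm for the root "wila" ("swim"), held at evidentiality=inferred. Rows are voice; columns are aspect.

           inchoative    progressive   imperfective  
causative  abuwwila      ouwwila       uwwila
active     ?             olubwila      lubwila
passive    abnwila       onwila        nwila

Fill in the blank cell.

Attach voice active lib- → libwila.
evidentiality = inferred: zero marking, form stays libwila.
Attach aspect inchoative ab- → ablibwila.
Apply vowel harmony: ablibwila → ablubwila.
Nasal assimilation: no change.

ablubwila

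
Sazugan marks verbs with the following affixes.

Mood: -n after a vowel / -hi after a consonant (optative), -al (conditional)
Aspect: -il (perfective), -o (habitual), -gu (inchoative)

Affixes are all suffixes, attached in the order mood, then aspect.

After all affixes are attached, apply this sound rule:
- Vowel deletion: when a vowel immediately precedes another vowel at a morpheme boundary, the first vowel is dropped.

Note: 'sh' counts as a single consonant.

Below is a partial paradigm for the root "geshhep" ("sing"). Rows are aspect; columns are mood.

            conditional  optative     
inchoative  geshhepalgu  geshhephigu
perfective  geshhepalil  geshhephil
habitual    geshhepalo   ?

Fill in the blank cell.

geshhepho

Attach mood optative -hi (after consonant 'p') → geshhephi.
Attach aspect habitual -o → geshhephio.
Apply vowel deletion: geshhephio → geshhepho.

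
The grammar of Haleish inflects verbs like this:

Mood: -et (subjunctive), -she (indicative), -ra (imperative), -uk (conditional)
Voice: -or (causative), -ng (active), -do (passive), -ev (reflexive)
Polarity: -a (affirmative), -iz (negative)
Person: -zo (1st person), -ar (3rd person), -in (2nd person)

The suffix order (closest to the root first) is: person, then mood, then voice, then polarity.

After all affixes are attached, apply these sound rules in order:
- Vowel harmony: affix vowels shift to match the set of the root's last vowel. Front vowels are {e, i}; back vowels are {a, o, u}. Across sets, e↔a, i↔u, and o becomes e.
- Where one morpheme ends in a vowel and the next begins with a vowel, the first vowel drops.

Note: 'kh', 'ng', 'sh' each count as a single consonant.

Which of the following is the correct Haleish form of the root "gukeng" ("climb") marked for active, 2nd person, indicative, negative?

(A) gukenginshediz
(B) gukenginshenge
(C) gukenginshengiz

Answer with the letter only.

Attach person 2nd person -in → gukengin.
Attach mood indicative -she → gukenginshe.
Attach voice active -ng → gukenginsheng.
Attach polarity negative -iz → gukenginshengiz.
Vowel harmony: no change.
Vowel deletion: no change.
So the correct form is gukenginshengiz, option (C).
(A) gukenginshediz is wrong: it uses passive instead of active for voice.
(B) gukenginshenge is wrong: it uses affirmative instead of negative for polarity.

C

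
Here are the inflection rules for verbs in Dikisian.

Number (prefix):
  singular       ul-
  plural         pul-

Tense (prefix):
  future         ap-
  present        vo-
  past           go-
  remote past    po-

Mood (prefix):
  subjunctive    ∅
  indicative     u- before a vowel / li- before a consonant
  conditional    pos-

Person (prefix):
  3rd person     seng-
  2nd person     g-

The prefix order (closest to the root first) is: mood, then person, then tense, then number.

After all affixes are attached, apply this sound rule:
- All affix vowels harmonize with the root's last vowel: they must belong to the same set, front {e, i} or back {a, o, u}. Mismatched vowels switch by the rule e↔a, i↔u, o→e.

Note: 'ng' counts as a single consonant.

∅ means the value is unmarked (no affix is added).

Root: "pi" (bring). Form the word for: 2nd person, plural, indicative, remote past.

Attach mood indicative li- (before consonant 'p') → lipi.
Attach person 2nd person g- → glipi.
Attach tense remote past po- → poglipi.
Attach number plural pul- → pulpoglipi.
Apply vowel harmony: pulpoglipi → pilpeglipi.

pilpeglipi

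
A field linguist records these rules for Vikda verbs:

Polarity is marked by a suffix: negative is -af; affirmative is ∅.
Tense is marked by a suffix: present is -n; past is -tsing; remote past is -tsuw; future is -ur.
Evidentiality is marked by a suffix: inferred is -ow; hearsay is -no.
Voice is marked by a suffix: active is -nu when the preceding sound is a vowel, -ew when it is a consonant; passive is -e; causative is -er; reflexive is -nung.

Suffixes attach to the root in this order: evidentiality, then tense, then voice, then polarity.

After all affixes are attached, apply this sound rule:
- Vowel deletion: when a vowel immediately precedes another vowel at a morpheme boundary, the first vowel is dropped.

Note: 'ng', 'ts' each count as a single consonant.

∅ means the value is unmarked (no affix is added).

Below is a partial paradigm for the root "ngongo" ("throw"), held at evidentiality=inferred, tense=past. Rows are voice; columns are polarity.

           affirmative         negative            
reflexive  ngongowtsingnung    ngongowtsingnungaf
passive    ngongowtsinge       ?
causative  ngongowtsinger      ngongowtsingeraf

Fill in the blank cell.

Attach evidentiality inferred -ow → ngongoow.
Attach tense past -tsing → ngongoowtsing.
Attach voice passive -e → ngongoowtsinge.
Attach polarity negative -af → ngongoowtsingeaf.
Apply vowel deletion: ngongoowtsingeaf → ngongowtsingaf.

ngongowtsingaf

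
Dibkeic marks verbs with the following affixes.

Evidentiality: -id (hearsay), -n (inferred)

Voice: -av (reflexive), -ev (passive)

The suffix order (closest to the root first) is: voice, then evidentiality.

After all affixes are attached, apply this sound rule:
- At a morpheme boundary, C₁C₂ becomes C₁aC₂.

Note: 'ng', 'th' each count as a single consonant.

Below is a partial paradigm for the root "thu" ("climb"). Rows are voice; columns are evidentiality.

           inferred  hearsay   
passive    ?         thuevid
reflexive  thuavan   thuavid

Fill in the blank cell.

Attach voice passive -ev → thuev.
Attach evidentiality inferred -n → thuevn.
Apply epenthesis: thuevn → thuevan.

thuevan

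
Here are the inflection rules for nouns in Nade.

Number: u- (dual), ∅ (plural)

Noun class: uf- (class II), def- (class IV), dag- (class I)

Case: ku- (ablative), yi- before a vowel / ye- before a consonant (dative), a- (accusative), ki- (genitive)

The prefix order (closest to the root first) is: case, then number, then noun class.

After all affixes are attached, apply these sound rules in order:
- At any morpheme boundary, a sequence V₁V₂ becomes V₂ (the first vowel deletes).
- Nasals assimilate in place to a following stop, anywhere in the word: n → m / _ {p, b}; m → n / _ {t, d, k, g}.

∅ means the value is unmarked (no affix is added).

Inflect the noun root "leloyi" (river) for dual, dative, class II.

ufuyeleloyi

Attach case dative ye- (before consonant 'l') → yeleloyi.
Attach number dual u- → uyeleloyi.
Attach noun class class II uf- → ufuyeleloyi.
Vowel deletion: no change.
Nasal assimilation: no change.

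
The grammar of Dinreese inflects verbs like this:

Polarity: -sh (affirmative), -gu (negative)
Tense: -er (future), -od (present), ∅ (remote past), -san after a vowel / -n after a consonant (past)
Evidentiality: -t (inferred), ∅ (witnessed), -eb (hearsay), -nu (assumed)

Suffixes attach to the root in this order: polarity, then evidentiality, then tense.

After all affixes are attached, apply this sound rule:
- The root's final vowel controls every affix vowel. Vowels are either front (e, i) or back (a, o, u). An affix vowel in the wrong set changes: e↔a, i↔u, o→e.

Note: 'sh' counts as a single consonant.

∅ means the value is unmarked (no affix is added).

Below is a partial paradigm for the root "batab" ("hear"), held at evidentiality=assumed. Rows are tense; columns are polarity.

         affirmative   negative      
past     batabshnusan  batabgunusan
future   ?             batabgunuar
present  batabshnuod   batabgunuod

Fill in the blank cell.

batabshnuar

Attach polarity affirmative -sh → batabsh.
Attach evidentiality assumed -nu → batabshnu.
Attach tense future -er → batabshnuer.
Apply vowel harmony: batabshnuer → batabshnuar.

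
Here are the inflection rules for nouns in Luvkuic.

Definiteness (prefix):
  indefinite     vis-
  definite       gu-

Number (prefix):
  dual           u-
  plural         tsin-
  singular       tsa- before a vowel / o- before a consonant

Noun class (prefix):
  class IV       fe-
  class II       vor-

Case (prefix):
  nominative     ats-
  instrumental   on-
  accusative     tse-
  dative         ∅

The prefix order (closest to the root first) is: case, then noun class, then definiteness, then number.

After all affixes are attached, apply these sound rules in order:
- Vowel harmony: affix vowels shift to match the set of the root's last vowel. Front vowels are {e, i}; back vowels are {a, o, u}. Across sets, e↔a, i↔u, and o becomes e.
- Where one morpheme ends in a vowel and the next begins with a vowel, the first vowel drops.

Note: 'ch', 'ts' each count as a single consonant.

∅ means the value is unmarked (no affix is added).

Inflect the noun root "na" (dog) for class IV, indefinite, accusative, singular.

Attach case accusative tse- → tsena.
Attach noun class class IV fe- → fetsena.
Attach definiteness indefinite vis- → visfetsena.
Attach number singular o- (before consonant 'v') → ovisfetsena.
Apply vowel harmony: ovisfetsena → ovusfatsana.
Vowel deletion: no change.

ovusfatsana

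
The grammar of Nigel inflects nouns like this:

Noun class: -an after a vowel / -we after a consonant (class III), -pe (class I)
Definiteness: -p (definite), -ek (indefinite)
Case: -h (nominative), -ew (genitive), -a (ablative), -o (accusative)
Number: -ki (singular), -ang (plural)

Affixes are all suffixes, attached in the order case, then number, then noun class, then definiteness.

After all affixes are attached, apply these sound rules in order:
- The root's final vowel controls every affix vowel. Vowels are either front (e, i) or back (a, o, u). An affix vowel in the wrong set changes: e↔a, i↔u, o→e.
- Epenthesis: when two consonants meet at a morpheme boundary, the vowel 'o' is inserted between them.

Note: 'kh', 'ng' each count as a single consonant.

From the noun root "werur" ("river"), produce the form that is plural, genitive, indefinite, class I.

Attach case genitive -ew → werurew.
Attach number plural -ang → werurewang.
Attach noun class class I -pe → werurewangpe.
Attach definiteness indefinite -ek → werurewangpeek.
Apply vowel harmony: werurewangpeek → werurawangpaak.
Apply epenthesis: werurawangpaak → werurawangopaak.

werurawangopaak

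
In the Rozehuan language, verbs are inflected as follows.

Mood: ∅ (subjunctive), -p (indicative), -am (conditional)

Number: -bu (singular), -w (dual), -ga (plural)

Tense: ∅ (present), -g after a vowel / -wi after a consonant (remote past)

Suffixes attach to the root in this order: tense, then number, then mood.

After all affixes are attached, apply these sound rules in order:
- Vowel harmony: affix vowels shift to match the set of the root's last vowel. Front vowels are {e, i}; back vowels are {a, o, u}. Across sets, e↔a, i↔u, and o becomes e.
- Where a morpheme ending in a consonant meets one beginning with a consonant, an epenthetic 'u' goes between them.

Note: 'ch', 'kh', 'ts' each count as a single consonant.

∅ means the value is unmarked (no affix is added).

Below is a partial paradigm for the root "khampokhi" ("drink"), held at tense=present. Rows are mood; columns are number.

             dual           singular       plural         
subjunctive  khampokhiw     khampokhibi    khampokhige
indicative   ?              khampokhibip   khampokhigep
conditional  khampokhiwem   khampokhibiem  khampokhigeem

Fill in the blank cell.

khampokhiwup

tense = present: zero marking, form stays khampokhi.
Attach number dual -w → khampokhiw.
Attach mood indicative -p → khampokhiwp.
Vowel harmony: no change.
Apply epenthesis: khampokhiwp → khampokhiwup.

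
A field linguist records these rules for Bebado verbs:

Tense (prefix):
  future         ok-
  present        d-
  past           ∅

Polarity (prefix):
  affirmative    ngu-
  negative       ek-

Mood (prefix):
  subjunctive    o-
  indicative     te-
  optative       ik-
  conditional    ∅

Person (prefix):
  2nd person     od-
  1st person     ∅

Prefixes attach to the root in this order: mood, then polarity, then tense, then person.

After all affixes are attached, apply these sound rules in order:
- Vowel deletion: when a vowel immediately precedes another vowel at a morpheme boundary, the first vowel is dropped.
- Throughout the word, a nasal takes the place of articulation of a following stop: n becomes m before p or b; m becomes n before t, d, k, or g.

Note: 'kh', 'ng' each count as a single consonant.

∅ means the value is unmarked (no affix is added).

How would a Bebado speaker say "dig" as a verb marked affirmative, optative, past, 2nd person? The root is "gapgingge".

odngikgapgingge

Attach mood optative ik- → ikgapgingge.
Attach polarity affirmative ngu- → nguikgapgingge.
tense = past: zero marking, form stays nguikgapgingge.
Attach person 2nd person od- → odnguikgapgingge.
Apply vowel deletion: odnguikgapgingge → odngikgapgingge.
Nasal assimilation: no change.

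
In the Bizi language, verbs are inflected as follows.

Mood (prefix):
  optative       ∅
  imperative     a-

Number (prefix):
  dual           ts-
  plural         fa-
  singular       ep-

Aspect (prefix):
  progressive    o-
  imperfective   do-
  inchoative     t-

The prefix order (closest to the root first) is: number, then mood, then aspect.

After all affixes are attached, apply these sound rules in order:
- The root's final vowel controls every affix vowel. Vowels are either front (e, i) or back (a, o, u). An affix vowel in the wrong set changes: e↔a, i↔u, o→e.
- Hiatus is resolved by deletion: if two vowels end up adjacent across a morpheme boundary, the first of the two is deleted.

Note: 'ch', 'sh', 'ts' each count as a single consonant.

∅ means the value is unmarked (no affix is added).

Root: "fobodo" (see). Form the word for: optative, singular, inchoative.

tapfobodo

Attach number singular ep- → epfobodo.
mood = optative: zero marking, form stays epfobodo.
Attach aspect inchoative t- → tepfobodo.
Apply vowel harmony: tepfobodo → tapfobodo.
Vowel deletion: no change.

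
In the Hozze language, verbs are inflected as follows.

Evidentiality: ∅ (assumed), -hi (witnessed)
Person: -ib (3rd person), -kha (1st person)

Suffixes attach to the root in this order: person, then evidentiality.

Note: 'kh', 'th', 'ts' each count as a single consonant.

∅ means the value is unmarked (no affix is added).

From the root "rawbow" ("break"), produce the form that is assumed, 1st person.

rawbowkha

Attach person 1st person -kha → rawbowkha.
evidentiality = assumed: zero marking, form stays rawbowkha.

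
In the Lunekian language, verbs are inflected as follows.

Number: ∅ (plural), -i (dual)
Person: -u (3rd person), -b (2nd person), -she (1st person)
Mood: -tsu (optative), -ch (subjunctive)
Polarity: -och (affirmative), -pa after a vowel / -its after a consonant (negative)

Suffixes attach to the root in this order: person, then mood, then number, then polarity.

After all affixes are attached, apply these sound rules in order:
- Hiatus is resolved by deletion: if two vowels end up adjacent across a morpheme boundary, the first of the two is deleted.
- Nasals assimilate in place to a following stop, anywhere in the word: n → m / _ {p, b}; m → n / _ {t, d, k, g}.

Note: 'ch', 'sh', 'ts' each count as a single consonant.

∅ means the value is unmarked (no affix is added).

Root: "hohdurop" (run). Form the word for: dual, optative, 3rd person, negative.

Attach person 3rd person -u → hohduropu.
Attach mood optative -tsu → hohduroputsu.
Attach number dual -i → hohduroputsui.
Attach polarity negative -pa (after vowel 'i') → hohduroputsuipa.
Apply vowel deletion: hohduroputsuipa → hohduroputsipa.
Nasal assimilation: no change.

hohduroputsipa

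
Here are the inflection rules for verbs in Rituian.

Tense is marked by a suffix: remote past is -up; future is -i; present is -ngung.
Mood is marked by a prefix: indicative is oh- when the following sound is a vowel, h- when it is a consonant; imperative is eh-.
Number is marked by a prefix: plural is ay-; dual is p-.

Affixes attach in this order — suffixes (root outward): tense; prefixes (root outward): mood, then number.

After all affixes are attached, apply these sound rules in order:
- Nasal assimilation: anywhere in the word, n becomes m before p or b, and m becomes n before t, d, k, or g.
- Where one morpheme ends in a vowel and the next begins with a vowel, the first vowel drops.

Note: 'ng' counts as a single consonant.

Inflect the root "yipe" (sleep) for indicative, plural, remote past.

ayhyipup

Attach tense remote past -up → yipeup.
Attach mood indicative h- (before consonant 'y') → hyipeup.
Attach number plural ay- → ayhyipeup.
Nasal assimilation: no change.
Apply vowel deletion: ayhyipeup → ayhyipup.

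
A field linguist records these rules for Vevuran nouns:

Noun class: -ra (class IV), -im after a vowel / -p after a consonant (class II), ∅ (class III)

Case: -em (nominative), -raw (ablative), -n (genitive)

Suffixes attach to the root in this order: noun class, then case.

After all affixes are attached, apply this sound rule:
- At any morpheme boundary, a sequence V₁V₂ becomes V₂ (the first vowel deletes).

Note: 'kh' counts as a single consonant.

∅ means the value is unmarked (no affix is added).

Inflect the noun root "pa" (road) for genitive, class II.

pimn

Attach noun class class II -im (after vowel 'a') → paim.
Attach case genitive -n → paimn.
Apply vowel deletion: paimn → pimn.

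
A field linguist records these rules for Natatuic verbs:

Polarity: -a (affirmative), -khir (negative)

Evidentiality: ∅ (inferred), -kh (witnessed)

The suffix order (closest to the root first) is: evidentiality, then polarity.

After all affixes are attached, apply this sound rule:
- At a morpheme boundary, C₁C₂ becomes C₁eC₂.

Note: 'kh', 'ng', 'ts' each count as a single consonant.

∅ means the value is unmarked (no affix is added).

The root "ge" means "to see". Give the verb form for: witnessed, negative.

Attach evidentiality witnessed -kh → gekh.
Attach polarity negative -khir → gekhkhir.
Apply epenthesis: gekhkhir → gekhekhir.

gekhekhir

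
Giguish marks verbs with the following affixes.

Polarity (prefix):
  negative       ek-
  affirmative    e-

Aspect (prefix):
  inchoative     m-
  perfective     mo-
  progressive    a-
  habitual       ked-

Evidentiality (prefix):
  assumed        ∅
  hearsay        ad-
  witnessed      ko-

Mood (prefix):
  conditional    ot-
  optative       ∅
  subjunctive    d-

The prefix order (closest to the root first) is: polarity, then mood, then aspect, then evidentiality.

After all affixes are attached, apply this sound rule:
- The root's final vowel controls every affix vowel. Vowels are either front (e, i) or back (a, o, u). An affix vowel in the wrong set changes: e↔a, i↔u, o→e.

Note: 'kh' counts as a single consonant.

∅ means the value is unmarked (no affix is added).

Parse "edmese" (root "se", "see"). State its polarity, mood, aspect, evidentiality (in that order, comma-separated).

Segment: ad-m-e-se.
polarity: e- → affirmative.
mood: ∅ → optative.
aspect: m- → inchoative.
evidentiality: ad- → hearsay.

affirmative, optative, inchoative, hearsay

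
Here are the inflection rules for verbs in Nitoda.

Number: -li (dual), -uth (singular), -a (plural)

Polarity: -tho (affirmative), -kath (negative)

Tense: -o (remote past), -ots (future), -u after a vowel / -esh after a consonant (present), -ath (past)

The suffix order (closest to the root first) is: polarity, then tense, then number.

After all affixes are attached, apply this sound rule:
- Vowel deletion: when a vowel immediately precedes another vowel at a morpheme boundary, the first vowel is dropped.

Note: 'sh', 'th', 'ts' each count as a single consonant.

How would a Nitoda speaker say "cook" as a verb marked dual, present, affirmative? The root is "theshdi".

theshdithuli

Attach polarity affirmative -tho → theshditho.
Attach tense present -u (after vowel 'o') → theshdithou.
Attach number dual -li → theshdithouli.
Apply vowel deletion: theshdithouli → theshdithuli.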